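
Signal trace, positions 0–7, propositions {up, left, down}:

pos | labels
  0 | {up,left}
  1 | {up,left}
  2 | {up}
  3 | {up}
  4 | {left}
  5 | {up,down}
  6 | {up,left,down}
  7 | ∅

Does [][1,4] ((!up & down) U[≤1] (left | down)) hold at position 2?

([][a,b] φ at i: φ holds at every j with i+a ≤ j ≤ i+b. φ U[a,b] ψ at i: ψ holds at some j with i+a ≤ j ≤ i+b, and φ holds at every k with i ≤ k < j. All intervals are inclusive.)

Check ((!up & down) U[≤1] (left | down)) at every j in [3,6]:
  j=3: fails
  j=4: holds
  j=5: holds
  j=6: holds
Fails at j=3 → formula fails.

No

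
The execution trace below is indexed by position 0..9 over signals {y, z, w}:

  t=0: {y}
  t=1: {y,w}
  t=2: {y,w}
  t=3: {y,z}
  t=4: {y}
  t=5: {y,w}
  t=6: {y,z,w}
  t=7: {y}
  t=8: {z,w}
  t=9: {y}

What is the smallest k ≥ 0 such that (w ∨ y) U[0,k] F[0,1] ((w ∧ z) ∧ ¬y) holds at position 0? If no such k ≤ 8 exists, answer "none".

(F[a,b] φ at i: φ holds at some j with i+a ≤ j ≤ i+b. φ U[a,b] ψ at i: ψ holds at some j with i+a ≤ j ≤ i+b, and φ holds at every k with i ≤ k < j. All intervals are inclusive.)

Need earliest j ≥ 0 with F[0,1] ((w ∧ z) ∧ ¬y), and (w ∨ y) at every k in [0,j-1].
  j=0: rhs fails.
  j=1: rhs fails.
  j=2: rhs fails.
  j=3: rhs fails.
  j=4: rhs fails.
  j=5: rhs fails.
  j=6: rhs fails.
  j=7: rhs holds; lhs holds on [0,6]. k = 7.

7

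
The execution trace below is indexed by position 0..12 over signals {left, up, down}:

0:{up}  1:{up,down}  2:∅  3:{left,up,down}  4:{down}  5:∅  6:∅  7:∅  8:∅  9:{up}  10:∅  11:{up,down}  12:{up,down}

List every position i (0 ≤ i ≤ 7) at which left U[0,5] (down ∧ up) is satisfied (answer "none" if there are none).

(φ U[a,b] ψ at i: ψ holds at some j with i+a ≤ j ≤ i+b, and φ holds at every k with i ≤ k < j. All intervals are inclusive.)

1, 3

Evaluate at each i in [0,7]:
  i=0: ✗ (lhs fails at k=0 before rhs at j=1)
  i=1: ✓ (rhs at j=1)
  i=2: ✗ (lhs fails at k=2 before rhs at j=3)
  i=3: ✓ (rhs at j=3)
  i=4: ✗ (no rhs in [4,9])
  i=5: ✗ (no rhs in [5,10])
  i=6: ✗ (lhs fails at k=6 before rhs at j=11)
  i=7: ✗ (lhs fails at k=7 before rhs at j=11)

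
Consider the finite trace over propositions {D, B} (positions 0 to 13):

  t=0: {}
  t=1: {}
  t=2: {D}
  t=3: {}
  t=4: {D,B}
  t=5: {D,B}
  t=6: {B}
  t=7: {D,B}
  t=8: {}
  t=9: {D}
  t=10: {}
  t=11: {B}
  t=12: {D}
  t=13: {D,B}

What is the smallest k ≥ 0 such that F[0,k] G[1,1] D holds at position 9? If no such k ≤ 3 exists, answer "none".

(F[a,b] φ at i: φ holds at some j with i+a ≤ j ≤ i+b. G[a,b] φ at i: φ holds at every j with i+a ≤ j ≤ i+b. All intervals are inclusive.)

Scan j = 9,10,… for G[1,1] D:
  j=9: fails
  j=10: fails
  j=11: holds
First hit at j=11, so smallest k = 11-9 = 2.

2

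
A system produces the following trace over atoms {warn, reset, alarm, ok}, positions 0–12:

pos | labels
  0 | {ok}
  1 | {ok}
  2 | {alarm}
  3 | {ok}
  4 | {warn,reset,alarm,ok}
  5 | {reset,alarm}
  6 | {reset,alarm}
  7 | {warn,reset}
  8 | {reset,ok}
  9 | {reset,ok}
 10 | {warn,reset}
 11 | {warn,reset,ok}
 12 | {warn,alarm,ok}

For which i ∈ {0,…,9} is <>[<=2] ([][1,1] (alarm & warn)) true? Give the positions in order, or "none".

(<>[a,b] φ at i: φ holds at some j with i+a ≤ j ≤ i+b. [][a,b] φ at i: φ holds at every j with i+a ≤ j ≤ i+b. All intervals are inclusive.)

Evaluate at each i in [0,9]:
  i=0: ✗ (none in [0,2])
  i=1: ✓ (witness j=3)
  i=2: ✓ (witness j=3)
  i=3: ✓ (witness j=3)
  i=4: ✗ (none in [4,6])
  i=5: ✗ (none in [5,7])
  i=6: ✗ (none in [6,8])
  i=7: ✗ (none in [7,9])
  i=8: ✗ (none in [8,10])
  i=9: ✓ (witness j=11)

1, 2, 3, 9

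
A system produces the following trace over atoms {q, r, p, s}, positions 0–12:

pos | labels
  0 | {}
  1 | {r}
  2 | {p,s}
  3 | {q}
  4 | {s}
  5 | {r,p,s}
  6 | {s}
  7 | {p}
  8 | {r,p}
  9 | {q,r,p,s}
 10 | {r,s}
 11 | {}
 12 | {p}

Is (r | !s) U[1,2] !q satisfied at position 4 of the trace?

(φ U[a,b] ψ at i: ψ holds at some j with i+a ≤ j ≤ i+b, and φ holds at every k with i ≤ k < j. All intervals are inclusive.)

False

Need some j in [5,6] with !q, and (r | !s) at every k in [4,j-1].
  j=5: !q holds, but (r | !s) fails at k=4 → not this j.
  j=6: !q holds, but (r | !s) fails at k=4 → not this j.
No j in the window works → until fails.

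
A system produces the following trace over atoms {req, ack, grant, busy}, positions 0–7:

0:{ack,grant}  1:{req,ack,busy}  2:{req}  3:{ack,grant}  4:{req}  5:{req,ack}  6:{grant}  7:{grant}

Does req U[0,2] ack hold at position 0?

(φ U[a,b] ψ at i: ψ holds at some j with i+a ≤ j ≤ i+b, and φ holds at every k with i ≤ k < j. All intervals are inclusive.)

Yes

Need some j in [0,2] with ack, and req at every k in [0,j-1].
  j=0: ack holds; no prefix to check → satisfied.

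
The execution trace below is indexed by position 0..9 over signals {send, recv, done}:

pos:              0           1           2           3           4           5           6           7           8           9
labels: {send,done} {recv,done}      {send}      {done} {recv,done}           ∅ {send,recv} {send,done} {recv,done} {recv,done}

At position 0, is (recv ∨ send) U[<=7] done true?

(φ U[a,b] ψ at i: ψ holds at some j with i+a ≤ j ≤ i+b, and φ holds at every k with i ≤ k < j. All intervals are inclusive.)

Holds

Need some j in [0,7] with done, and (recv ∨ send) at every k in [0,j-1].
  j=0: done holds; no prefix to check → satisfied.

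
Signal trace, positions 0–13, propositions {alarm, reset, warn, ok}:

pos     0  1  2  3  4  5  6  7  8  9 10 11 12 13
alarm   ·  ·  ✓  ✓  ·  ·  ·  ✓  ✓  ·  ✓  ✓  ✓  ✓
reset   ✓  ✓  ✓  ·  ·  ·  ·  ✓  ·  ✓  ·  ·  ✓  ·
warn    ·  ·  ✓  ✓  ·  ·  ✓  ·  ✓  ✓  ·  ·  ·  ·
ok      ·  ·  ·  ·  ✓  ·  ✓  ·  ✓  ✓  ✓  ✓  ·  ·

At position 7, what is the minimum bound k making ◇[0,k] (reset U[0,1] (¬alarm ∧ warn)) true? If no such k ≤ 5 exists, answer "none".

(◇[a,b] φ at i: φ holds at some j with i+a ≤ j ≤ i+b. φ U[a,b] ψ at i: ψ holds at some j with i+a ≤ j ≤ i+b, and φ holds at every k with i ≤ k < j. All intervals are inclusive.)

2

Scan j = 7,8,… for (reset U[0,1] (¬alarm ∧ warn)):
  j=7: fails
  j=8: fails
  j=9: holds
First hit at j=9, so smallest k = 9-7 = 2.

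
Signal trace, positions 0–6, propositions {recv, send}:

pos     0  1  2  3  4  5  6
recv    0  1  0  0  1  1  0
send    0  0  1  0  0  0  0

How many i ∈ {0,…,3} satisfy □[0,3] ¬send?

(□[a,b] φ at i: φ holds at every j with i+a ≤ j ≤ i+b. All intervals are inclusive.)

1

Evaluate at each i in [0,3]:
  i=0: ✗ (fails at j=2)
  i=1: ✗ (fails at j=2)
  i=2: ✗ (fails at j=2)
  i=3: ✓ (all of [3,6])
Positions where it holds: {3} → 1.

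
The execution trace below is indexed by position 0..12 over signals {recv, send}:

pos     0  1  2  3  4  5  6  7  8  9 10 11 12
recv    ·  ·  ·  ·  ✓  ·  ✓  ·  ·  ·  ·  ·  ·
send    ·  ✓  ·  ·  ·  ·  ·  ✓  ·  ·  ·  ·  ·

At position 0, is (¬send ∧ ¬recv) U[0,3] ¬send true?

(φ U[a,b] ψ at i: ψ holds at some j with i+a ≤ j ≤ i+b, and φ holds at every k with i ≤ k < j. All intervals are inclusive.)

Yes

Need some j in [0,3] with ¬send, and (¬send ∧ ¬recv) at every k in [0,j-1].
  j=0: ¬send holds; no prefix to check → satisfied.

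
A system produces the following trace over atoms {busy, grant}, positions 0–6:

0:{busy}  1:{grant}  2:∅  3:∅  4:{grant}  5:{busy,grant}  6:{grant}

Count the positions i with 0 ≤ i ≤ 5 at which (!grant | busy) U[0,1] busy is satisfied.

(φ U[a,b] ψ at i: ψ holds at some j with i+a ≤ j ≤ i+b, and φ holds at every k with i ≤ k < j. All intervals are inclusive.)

2

Evaluate at each i in [0,5]:
  i=0: ✓ (rhs at j=0)
  i=1: ✗ (no rhs in [1,2])
  i=2: ✗ (no rhs in [2,3])
  i=3: ✗ (no rhs in [3,4])
  i=4: ✗ (lhs fails at k=4 before rhs at j=5)
  i=5: ✓ (rhs at j=5)
Positions where it holds: {0, 5} → 2.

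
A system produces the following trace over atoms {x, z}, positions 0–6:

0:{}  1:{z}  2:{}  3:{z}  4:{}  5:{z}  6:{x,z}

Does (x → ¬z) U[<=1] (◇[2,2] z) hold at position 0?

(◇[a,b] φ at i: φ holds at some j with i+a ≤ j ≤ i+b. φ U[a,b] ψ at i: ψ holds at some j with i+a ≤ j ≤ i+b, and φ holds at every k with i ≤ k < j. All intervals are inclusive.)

Need some j in [0,1] with ◇[2,2] z, and (x → ¬z) at every k in [0,j-1].
  j=0: ◇[2,2] z — fails (none in [2,2]).
  j=1: ◇[2,2] z holds; (x → ¬z) holds at every k in [0,0] → satisfied.

True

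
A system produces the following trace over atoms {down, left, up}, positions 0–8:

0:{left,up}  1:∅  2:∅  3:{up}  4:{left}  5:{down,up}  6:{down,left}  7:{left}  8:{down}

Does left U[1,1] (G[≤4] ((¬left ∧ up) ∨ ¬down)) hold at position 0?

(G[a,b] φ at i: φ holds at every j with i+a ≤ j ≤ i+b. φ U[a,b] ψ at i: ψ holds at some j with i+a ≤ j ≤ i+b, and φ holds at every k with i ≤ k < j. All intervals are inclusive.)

Yes

Need some j in [1,1] with G[≤4] ((¬left ∧ up) ∨ ¬down), and left at every k in [0,j-1].
  j=1: G[≤4] ((¬left ∧ up) ∨ ¬down) holds; left holds at every k in [0,0] → satisfied.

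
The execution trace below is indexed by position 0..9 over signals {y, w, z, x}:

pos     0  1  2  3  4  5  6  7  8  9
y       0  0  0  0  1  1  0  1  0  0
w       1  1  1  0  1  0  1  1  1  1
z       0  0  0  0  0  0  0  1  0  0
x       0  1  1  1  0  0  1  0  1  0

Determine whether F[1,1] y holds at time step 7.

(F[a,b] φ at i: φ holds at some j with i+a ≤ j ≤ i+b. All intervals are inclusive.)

Does not hold

Check y at each j in [8,8]:
  j=8: false
No position in the window satisfies it → formula fails.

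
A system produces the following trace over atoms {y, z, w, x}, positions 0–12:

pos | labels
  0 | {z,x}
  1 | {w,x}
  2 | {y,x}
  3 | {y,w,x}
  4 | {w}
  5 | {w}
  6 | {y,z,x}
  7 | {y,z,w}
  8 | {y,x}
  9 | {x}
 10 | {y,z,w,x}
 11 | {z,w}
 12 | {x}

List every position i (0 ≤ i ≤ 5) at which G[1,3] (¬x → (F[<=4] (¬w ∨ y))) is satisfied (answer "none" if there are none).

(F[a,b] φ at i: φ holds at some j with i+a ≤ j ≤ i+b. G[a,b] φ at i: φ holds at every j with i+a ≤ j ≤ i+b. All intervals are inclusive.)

0, 1, 2, 3, 4, 5

Evaluate at each i in [0,5]:
  i=0: ✓ (all of [1,3])
  i=1: ✓ (all of [2,4])
  i=2: ✓ (all of [3,5])
  i=3: ✓ (all of [4,6])
  i=4: ✓ (all of [5,7])
  i=5: ✓ (all of [6,8])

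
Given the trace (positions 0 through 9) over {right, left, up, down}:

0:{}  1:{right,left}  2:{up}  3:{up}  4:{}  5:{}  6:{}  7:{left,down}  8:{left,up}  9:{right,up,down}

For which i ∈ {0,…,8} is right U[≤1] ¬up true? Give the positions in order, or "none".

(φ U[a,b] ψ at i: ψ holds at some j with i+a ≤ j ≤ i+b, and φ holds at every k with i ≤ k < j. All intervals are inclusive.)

Evaluate at each i in [0,8]:
  i=0: ✓ (rhs at j=0)
  i=1: ✓ (rhs at j=1)
  i=2: ✗ (no rhs in [2,3])
  i=3: ✗ (lhs fails at k=3 before rhs at j=4)
  i=4: ✓ (rhs at j=4)
  i=5: ✓ (rhs at j=5)
  i=6: ✓ (rhs at j=6)
  i=7: ✓ (rhs at j=7)
  i=8: ✗ (no rhs in [8,9])

0, 1, 4, 5, 6, 7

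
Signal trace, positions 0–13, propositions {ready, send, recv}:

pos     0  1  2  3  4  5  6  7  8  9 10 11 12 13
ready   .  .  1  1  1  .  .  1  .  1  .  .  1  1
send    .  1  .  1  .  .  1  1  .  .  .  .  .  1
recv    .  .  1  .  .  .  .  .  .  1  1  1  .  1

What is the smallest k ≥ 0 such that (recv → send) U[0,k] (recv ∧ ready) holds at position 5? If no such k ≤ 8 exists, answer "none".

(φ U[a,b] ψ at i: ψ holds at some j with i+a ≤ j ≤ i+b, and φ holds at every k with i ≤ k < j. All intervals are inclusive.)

4

Need earliest j ≥ 5 with (recv ∧ ready), and (recv → send) at every k in [5,j-1].
  j=5: rhs fails.
  j=6: rhs fails.
  j=7: rhs fails.
  j=8: rhs fails.
  j=9: rhs holds; lhs holds on [5,8]. k = 4.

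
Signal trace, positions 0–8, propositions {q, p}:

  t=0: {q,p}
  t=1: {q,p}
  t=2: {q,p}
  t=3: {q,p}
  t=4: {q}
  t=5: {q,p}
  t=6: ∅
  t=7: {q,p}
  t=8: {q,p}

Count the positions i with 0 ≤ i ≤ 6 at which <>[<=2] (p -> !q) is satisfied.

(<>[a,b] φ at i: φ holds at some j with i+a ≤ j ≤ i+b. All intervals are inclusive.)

5

Evaluate at each i in [0,6]:
  i=0: ✗ (none in [0,2])
  i=1: ✗ (none in [1,3])
  i=2: ✓ (witness j=4)
  i=3: ✓ (witness j=4)
  i=4: ✓ (witness j=4)
  i=5: ✓ (witness j=6)
  i=6: ✓ (witness j=6)
Positions where it holds: {2, 3, 4, 5, 6} → 5.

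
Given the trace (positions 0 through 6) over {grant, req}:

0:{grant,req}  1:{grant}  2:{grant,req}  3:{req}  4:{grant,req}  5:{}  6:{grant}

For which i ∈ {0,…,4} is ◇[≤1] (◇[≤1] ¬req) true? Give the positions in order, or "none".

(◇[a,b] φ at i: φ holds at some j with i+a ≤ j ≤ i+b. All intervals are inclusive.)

Evaluate at each i in [0,4]:
  i=0: ✓ (witness j=0)
  i=1: ✓ (witness j=1)
  i=2: ✗ (none in [2,3])
  i=3: ✓ (witness j=4)
  i=4: ✓ (witness j=4)

0, 1, 3, 4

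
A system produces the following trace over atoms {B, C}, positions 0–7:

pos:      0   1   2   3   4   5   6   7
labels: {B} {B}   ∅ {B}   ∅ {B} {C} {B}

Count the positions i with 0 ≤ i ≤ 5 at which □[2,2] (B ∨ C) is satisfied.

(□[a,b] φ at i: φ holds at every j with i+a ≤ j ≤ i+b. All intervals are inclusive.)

4

Evaluate at each i in [0,5]:
  i=0: ✗ (fails at j=2)
  i=1: ✓ (all of [3,3])
  i=2: ✗ (fails at j=4)
  i=3: ✓ (all of [5,5])
  i=4: ✓ (all of [6,6])
  i=5: ✓ (all of [7,7])
Positions where it holds: {1, 3, 4, 5} → 4.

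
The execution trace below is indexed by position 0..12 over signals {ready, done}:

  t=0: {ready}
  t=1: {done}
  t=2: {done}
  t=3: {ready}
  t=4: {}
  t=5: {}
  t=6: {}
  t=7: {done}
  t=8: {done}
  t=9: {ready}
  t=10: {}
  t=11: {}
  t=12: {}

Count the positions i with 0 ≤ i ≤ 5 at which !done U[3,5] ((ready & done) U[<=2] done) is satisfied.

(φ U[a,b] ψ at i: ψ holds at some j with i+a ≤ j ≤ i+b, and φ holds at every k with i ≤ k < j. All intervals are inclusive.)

2

Evaluate at each i in [0,5]:
  i=0: ✗ (no rhs in [3,5])
  i=1: ✗ (no rhs in [4,6])
  i=2: ✗ (lhs fails at k=2 before rhs at j=7)
  i=3: ✓ (rhs at j=7; lhs holds on [3,6])
  i=4: ✓ (rhs at j=7; lhs holds on [4,6])
  i=5: ✗ (lhs fails at k=7 before rhs at j=8)
Positions where it holds: {3, 4} → 2.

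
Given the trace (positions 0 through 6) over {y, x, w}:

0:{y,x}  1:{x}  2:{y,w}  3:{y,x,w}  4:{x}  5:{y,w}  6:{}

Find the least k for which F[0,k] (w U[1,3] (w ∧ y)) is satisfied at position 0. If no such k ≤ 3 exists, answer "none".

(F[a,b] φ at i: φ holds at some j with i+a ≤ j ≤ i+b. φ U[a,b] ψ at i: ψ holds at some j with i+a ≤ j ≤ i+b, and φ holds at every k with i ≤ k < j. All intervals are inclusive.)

2

Scan j = 0,1,… for (w U[1,3] (w ∧ y)):
  j=0: fails
  j=1: fails
  j=2: holds
First hit at j=2, so smallest k = 2-0 = 2.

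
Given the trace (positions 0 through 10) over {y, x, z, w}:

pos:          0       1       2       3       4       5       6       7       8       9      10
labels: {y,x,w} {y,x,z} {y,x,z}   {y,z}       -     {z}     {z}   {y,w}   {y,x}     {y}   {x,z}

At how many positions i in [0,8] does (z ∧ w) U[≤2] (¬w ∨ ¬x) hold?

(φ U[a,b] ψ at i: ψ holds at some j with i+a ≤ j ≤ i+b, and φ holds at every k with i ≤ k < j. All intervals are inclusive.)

8

Evaluate at each i in [0,8]:
  i=0: ✗ (lhs fails at k=0 before rhs at j=1)
  i=1: ✓ (rhs at j=1)
  i=2: ✓ (rhs at j=2)
  i=3: ✓ (rhs at j=3)
  i=4: ✓ (rhs at j=4)
  i=5: ✓ (rhs at j=5)
  i=6: ✓ (rhs at j=6)
  i=7: ✓ (rhs at j=7)
  i=8: ✓ (rhs at j=8)
Positions where it holds: {1, 2, 3, 4, 5, 6, 7, 8} → 8.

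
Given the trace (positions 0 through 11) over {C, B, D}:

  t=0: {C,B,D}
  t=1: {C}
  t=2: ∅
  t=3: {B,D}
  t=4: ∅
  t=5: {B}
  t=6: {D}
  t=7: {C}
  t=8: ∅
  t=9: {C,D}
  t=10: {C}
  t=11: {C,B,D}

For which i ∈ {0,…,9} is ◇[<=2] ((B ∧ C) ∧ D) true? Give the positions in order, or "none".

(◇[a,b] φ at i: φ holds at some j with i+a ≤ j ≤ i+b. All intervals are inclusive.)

Evaluate at each i in [0,9]:
  i=0: ✓ (witness j=0)
  i=1: ✗ (none in [1,3])
  i=2: ✗ (none in [2,4])
  i=3: ✗ (none in [3,5])
  i=4: ✗ (none in [4,6])
  i=5: ✗ (none in [5,7])
  i=6: ✗ (none in [6,8])
  i=7: ✗ (none in [7,9])
  i=8: ✗ (none in [8,10])
  i=9: ✓ (witness j=11)

0, 9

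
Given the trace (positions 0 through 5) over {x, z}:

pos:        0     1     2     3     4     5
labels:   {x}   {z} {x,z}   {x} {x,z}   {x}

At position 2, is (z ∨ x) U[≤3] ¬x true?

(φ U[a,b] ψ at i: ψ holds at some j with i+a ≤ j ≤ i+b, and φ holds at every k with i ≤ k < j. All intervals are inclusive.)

Need some j in [2,5] with ¬x, and (z ∨ x) at every k in [2,j-1].
  j=2: ¬x false.
  j=3: ¬x false.
  j=4: ¬x false.
  j=5: ¬x false.
No j in the window works → until fails.

False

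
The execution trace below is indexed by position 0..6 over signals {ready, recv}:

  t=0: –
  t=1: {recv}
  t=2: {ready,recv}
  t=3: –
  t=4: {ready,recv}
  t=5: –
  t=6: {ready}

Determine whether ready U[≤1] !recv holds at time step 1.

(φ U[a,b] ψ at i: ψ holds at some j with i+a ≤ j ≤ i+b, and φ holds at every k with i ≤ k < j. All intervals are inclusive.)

No

Need some j in [1,2] with !recv, and ready at every k in [1,j-1].
  j=1: !recv false.
  j=2: !recv false.
No j in the window works → until fails.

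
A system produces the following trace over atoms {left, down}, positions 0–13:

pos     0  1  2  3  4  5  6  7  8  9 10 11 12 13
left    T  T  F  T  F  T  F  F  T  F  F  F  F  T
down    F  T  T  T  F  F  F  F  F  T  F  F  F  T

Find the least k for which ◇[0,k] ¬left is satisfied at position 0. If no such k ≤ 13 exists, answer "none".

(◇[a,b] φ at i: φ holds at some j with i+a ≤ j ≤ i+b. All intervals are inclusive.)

Scan j = 0,1,… for ¬left:
  j=0: fails
  j=1: fails
  j=2: holds
First hit at j=2, so smallest k = 2-0 = 2.

2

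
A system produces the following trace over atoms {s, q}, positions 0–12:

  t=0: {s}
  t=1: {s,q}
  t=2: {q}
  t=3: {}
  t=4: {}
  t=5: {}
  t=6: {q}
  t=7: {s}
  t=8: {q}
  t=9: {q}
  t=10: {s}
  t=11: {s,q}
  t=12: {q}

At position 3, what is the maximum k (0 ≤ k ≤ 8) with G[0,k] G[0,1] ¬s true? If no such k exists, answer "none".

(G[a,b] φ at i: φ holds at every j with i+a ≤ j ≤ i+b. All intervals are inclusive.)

2

G[0,1] ¬s must hold from j=3 onward; find where it first fails.
  j=3: holds
  j=4: holds
  j=5: holds
  j=6: fails
Holds on [3,5], so largest k = 2.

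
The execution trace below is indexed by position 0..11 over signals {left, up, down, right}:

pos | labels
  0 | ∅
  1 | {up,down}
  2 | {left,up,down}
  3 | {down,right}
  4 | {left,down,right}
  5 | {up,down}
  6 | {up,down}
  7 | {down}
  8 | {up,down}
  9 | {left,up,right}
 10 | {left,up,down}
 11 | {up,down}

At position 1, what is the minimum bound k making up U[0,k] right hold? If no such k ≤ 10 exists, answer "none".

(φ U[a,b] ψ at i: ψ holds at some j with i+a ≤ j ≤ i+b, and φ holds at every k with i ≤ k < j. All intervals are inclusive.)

Need earliest j ≥ 1 with right, and up at every k in [1,j-1].
  j=1: rhs fails.
  j=2: rhs fails.
  j=3: rhs holds; lhs holds on [1,2]. k = 2.

2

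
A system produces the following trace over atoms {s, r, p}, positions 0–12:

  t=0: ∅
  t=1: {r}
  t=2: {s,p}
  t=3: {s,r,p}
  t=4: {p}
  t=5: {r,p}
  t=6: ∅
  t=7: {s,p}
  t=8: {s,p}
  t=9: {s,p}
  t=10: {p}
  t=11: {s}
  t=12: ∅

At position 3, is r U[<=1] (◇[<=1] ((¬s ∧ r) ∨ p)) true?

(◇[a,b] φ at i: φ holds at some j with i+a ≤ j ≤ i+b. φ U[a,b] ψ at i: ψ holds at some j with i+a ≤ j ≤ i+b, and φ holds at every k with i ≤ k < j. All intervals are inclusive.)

True

Need some j in [3,4] with ◇[<=1] ((¬s ∧ r) ∨ p), and r at every k in [3,j-1].
  j=3: ◇[<=1] ((¬s ∧ r) ∨ p) holds; no prefix to check → satisfied.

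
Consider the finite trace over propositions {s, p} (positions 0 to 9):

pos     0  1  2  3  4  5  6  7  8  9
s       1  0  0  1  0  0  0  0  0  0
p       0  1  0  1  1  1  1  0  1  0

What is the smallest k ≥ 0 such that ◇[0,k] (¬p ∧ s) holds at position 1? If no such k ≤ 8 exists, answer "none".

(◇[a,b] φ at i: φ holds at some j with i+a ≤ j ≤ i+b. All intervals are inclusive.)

Scan j = 1,2,… for (¬p ∧ s):
  j=1: fails
  j=2: fails
  j=3: fails
  j=4: fails
  j=5: fails
  j=6: fails
  j=7: fails
  j=8: fails
  j=9: fails
No j in [1,9] satisfies it → none.

none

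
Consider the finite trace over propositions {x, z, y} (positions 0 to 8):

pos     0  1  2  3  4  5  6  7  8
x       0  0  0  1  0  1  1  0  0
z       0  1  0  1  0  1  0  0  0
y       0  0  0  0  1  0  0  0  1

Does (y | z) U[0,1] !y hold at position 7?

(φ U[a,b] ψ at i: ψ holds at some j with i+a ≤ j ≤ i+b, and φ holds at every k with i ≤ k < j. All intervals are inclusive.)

Yes

Need some j in [7,8] with !y, and (y | z) at every k in [7,j-1].
  j=7: !y holds; no prefix to check → satisfied.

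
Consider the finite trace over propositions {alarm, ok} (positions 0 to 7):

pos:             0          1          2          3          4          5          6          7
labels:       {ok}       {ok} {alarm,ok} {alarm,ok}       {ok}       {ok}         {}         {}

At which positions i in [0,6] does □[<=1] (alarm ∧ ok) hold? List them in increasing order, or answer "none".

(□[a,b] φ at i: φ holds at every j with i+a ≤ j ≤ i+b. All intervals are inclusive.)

Evaluate at each i in [0,6]:
  i=0: ✗ (fails at j=0)
  i=1: ✗ (fails at j=1)
  i=2: ✓ (all of [2,3])
  i=3: ✗ (fails at j=4)
  i=4: ✗ (fails at j=4)
  i=5: ✗ (fails at j=5)
  i=6: ✗ (fails at j=6)

2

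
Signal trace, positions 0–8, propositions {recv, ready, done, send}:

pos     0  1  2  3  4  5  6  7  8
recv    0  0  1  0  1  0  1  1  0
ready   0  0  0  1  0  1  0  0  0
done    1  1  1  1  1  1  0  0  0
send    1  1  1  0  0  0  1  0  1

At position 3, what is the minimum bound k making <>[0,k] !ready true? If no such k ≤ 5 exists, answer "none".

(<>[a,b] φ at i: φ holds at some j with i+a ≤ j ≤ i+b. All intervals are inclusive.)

Scan j = 3,4,… for !ready:
  j=3: fails
  j=4: holds
First hit at j=4, so smallest k = 4-3 = 1.

1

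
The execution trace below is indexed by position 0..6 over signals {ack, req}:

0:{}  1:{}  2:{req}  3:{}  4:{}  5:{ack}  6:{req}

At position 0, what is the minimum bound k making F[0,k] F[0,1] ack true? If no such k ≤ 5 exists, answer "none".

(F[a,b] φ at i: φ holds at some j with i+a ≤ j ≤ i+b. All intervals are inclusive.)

4

Scan j = 0,1,… for F[0,1] ack:
  j=0: fails
  j=1: fails
  j=2: fails
  j=3: fails
  j=4: holds
First hit at j=4, so smallest k = 4-0 = 4.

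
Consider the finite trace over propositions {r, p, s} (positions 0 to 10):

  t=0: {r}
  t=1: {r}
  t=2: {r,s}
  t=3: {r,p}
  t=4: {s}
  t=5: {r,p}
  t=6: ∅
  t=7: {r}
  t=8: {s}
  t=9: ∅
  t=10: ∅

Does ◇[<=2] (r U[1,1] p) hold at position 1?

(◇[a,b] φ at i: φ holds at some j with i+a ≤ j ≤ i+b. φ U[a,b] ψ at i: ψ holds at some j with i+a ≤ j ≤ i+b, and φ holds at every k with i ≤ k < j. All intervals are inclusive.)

Check (r U[1,1] p) at each j in [1,3]:
  j=1: fails
  j=2: holds
  j=3: fails
Found at j=2 → formula holds.

Holds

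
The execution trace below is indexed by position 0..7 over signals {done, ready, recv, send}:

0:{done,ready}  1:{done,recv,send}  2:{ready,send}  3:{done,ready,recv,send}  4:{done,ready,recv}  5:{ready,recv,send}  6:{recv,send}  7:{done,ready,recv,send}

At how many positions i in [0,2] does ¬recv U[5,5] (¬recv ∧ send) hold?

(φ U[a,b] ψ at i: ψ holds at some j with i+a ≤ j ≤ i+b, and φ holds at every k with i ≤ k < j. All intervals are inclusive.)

Evaluate at each i in [0,2]:
  i=0: ✗ (no rhs in [5,5])
  i=1: ✗ (no rhs in [6,6])
  i=2: ✗ (no rhs in [7,7])
Positions where it holds: {} → 0.

0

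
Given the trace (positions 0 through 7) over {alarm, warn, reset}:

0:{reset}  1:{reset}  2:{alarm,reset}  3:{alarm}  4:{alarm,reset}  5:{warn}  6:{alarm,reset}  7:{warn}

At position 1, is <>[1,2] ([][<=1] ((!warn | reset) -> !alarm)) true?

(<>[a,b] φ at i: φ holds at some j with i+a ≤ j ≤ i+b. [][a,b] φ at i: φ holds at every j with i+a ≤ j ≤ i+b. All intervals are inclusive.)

No

Check [][<=1] ((!warn | reset) -> !alarm) at each j in [2,3]:
  j=2: fails at 2
  j=3: fails at 3
No position in the window satisfies it → formula fails.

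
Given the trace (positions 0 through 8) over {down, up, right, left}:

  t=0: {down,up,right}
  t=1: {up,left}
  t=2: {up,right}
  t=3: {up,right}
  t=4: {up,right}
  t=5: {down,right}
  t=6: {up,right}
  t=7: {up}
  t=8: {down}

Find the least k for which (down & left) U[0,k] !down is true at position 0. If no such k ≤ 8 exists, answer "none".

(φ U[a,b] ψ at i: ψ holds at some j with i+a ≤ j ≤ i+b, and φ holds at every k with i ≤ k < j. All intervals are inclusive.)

Need earliest j ≥ 0 with !down, and (down & left) at every k in [0,j-1].
  j=0: rhs fails.
  j=1: rhs holds but lhs fails at k=0.
  j=2: rhs holds but lhs fails at k=0.
  j=3: rhs holds but lhs fails at k=0.
  j=4: rhs holds but lhs fails at k=0.
  j=5: rhs fails.
  j=6: rhs holds but lhs fails at k=0.
  j=7: rhs holds but lhs fails at k=0.
  j=8: rhs fails.
No witness within the range → none.

none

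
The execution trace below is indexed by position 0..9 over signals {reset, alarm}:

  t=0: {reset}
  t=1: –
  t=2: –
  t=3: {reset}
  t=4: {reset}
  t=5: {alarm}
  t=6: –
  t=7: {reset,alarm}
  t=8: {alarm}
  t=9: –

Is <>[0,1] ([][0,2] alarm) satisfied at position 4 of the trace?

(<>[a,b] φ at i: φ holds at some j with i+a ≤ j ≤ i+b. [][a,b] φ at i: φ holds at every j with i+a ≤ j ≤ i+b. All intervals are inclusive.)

Check [][0,2] alarm at each j in [4,5]:
  j=4: fails at 4
  j=5: fails at 6
No position in the window satisfies it → formula fails.

False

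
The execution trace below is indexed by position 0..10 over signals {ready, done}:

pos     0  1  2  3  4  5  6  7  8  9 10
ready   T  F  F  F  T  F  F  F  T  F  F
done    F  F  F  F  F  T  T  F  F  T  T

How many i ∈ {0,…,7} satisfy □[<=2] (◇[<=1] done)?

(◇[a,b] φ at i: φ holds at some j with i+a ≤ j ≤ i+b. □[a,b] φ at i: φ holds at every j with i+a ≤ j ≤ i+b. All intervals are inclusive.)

Evaluate at each i in [0,7]:
  i=0: ✗ (fails at j=0)
  i=1: ✗ (fails at j=1)
  i=2: ✗ (fails at j=2)
  i=3: ✗ (fails at j=3)
  i=4: ✓ (all of [4,6])
  i=5: ✗ (fails at j=7)
  i=6: ✗ (fails at j=7)
  i=7: ✗ (fails at j=7)
Positions where it holds: {4} → 1.

1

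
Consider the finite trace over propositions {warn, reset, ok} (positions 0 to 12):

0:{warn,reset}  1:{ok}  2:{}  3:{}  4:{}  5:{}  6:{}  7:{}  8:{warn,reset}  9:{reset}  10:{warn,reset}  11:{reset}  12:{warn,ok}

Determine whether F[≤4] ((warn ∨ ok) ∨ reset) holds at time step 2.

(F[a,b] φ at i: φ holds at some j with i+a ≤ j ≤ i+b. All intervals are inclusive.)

No

Check ((warn ∨ ok) ∨ reset) at each j in [2,6]:
  j=2: false
  j=3: false
  j=4: false
  j=5: false
  j=6: false
No position in the window satisfies it → formula fails.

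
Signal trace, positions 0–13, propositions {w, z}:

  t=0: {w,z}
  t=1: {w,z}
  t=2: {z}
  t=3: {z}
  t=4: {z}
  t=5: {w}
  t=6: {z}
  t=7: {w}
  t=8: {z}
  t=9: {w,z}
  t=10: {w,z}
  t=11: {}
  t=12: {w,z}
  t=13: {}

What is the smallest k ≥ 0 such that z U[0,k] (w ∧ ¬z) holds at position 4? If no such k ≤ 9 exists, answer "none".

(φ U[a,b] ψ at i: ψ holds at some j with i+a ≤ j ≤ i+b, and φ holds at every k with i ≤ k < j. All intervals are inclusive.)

Need earliest j ≥ 4 with (w ∧ ¬z), and z at every k in [4,j-1].
  j=4: rhs fails.
  j=5: rhs holds; lhs holds on [4,4]. k = 1.

1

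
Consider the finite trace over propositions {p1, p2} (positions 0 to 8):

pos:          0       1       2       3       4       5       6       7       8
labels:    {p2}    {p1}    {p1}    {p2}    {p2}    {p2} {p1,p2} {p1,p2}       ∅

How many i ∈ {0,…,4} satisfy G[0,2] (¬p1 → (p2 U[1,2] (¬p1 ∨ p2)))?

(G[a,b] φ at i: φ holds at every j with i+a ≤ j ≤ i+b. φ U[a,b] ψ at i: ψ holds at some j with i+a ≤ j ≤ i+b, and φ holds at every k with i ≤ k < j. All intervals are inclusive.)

Evaluate at each i in [0,4]:
  i=0: ✗ (fails at j=0)
  i=1: ✓ (all of [1,3])
  i=2: ✓ (all of [2,4])
  i=3: ✓ (all of [3,5])
  i=4: ✓ (all of [4,6])
Positions where it holds: {1, 2, 3, 4} → 4.

4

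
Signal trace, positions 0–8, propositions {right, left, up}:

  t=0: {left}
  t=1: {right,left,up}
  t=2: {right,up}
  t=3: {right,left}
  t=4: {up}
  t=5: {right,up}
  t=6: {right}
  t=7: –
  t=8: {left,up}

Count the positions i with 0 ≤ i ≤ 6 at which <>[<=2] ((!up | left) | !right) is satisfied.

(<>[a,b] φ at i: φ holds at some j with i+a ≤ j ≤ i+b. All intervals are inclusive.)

7

Evaluate at each i in [0,6]:
  i=0: ✓ (witness j=0)
  i=1: ✓ (witness j=1)
  i=2: ✓ (witness j=3)
  i=3: ✓ (witness j=3)
  i=4: ✓ (witness j=4)
  i=5: ✓ (witness j=6)
  i=6: ✓ (witness j=6)
Positions where it holds: {0, 1, 2, 3, 4, 5, 6} → 7.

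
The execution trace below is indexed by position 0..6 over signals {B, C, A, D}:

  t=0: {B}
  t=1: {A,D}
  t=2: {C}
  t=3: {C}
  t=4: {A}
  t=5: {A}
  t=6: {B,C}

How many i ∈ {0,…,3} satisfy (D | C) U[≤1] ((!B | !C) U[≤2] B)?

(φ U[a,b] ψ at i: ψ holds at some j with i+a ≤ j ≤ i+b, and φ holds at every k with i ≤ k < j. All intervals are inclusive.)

Evaluate at each i in [0,3]:
  i=0: ✓ (rhs at j=0)
  i=1: ✗ (no rhs in [1,2])
  i=2: ✗ (no rhs in [2,3])
  i=3: ✓ (rhs at j=4; lhs holds on [3,3])
Positions where it holds: {0, 3} → 2.

2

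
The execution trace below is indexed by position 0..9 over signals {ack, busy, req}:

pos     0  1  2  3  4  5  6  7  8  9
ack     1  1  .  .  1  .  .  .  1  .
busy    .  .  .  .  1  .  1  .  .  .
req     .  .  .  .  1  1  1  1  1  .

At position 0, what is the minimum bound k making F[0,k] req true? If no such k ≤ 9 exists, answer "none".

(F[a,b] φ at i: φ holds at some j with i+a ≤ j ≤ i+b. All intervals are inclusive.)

4

Scan j = 0,1,… for req:
  j=0: fails
  j=1: fails
  j=2: fails
  j=3: fails
  j=4: holds
First hit at j=4, so smallest k = 4-0 = 4.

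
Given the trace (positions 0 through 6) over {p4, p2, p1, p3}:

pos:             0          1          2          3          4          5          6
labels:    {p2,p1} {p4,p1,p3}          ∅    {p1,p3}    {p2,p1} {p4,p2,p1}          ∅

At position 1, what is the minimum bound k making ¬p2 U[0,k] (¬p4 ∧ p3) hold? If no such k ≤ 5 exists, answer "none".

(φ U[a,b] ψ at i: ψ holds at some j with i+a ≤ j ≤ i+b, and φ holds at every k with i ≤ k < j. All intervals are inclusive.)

2

Need earliest j ≥ 1 with (¬p4 ∧ p3), and ¬p2 at every k in [1,j-1].
  j=1: rhs fails.
  j=2: rhs fails.
  j=3: rhs holds; lhs holds on [1,2]. k = 2.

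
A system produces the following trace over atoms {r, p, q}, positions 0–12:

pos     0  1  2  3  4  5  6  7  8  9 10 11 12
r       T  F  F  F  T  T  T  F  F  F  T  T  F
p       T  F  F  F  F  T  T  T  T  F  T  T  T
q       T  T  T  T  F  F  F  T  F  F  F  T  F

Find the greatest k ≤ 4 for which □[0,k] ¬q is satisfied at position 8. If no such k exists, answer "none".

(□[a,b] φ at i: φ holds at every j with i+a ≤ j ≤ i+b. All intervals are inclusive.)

2

¬q must hold from j=8 onward; find where it first fails.
  j=8: holds
  j=9: holds
  j=10: holds
  j=11: fails
Holds on [8,10], so largest k = 2.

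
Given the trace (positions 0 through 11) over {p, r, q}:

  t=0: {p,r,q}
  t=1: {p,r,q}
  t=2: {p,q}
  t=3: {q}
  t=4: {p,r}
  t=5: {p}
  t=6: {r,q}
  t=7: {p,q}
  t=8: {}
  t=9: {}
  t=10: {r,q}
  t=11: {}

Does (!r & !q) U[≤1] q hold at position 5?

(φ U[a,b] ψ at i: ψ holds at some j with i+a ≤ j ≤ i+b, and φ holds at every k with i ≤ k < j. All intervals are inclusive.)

Holds

Need some j in [5,6] with q, and (!r & !q) at every k in [5,j-1].
  j=5: q false.
  j=6: q holds; (!r & !q) holds at every k in [5,5] → satisfied.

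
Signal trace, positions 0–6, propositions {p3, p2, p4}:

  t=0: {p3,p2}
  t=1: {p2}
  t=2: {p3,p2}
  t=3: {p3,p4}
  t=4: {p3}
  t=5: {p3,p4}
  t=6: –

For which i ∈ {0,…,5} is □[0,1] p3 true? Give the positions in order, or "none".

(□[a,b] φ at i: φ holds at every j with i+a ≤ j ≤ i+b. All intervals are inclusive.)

Evaluate at each i in [0,5]:
  i=0: ✗ (fails at j=1)
  i=1: ✗ (fails at j=1)
  i=2: ✓ (all of [2,3])
  i=3: ✓ (all of [3,4])
  i=4: ✓ (all of [4,5])
  i=5: ✗ (fails at j=6)

2, 3, 4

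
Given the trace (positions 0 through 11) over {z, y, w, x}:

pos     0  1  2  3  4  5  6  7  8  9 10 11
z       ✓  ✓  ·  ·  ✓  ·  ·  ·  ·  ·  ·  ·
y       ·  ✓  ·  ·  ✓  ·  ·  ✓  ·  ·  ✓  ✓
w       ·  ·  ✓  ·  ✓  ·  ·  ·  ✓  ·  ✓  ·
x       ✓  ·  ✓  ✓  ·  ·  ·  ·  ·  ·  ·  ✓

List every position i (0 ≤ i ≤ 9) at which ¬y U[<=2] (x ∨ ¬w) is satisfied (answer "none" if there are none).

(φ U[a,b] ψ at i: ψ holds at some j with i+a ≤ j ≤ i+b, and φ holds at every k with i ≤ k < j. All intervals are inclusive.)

Evaluate at each i in [0,9]:
  i=0: ✓ (rhs at j=0)
  i=1: ✓ (rhs at j=1)
  i=2: ✓ (rhs at j=2)
  i=3: ✓ (rhs at j=3)
  i=4: ✗ (lhs fails at k=4 before rhs at j=5)
  i=5: ✓ (rhs at j=5)
  i=6: ✓ (rhs at j=6)
  i=7: ✓ (rhs at j=7)
  i=8: ✓ (rhs at j=9; lhs holds on [8,8])
  i=9: ✓ (rhs at j=9)

0, 1, 2, 3, 5, 6, 7, 8, 9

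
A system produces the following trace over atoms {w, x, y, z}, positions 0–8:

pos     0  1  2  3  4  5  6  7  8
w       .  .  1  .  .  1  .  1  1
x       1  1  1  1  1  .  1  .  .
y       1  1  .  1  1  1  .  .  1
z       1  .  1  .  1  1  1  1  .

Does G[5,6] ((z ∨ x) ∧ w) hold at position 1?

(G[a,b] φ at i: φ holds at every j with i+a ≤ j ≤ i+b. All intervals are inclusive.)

No

Check ((z ∨ x) ∧ w) at every j in [6,7]:
  j=6: false
  j=7: true
Fails at j=6 → formula fails.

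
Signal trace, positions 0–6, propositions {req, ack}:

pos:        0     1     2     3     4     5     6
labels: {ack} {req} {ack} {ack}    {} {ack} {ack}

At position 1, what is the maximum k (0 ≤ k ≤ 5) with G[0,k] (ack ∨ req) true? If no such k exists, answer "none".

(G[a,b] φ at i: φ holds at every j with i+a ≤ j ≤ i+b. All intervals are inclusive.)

2

(ack ∨ req) must hold from j=1 onward; find where it first fails.
  j=1: holds
  j=2: holds
  j=3: holds
  j=4: fails
Holds on [1,3], so largest k = 2.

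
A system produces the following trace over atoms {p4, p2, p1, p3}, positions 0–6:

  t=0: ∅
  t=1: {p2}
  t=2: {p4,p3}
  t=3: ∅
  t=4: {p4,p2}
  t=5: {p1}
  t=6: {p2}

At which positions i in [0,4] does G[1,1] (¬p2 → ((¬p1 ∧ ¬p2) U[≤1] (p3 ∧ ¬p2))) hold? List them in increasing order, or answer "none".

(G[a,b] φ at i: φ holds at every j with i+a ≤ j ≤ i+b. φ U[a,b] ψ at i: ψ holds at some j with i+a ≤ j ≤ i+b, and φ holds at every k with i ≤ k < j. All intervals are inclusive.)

Evaluate at each i in [0,4]:
  i=0: ✓ (all of [1,1])
  i=1: ✓ (all of [2,2])
  i=2: ✗ (fails at j=3)
  i=3: ✓ (all of [4,4])
  i=4: ✗ (fails at j=5)

0, 1, 3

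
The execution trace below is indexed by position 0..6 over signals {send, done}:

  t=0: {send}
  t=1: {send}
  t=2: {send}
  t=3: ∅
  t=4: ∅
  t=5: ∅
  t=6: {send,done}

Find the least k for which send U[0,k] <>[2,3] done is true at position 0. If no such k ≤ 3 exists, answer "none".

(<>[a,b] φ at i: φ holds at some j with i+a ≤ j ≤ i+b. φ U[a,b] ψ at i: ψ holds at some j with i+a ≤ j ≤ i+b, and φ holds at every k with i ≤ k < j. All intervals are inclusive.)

Need earliest j ≥ 0 with <>[2,3] done, and send at every k in [0,j-1].
  j=0: rhs fails.
  j=1: rhs fails.
  j=2: rhs fails.
  j=3: rhs holds; lhs holds on [0,2]. k = 3.

3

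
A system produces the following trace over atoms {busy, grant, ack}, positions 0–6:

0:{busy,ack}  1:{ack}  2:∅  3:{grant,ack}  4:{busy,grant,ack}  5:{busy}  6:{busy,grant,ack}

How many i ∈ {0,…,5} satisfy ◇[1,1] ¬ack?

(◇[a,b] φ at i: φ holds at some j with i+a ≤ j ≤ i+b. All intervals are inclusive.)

2

Evaluate at each i in [0,5]:
  i=0: ✗ (none in [1,1])
  i=1: ✓ (witness j=2)
  i=2: ✗ (none in [3,3])
  i=3: ✗ (none in [4,4])
  i=4: ✓ (witness j=5)
  i=5: ✗ (none in [6,6])
Positions where it holds: {1, 4} → 2.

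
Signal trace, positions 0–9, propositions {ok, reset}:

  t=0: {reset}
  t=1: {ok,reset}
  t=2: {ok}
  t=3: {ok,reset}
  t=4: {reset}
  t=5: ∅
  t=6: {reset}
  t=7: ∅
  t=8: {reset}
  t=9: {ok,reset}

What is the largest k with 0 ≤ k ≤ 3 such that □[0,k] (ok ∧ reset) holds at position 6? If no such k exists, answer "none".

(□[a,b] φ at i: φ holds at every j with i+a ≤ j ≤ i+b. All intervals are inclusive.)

(ok ∧ reset) must hold from j=6 onward; find where it first fails.
  j=6: fails → no k works.

none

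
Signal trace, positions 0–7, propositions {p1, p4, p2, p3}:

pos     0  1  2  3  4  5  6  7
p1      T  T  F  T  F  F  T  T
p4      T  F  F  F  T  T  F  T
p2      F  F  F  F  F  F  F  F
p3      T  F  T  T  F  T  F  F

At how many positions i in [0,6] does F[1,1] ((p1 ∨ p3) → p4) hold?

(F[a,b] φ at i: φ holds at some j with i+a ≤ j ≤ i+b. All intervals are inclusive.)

3

Evaluate at each i in [0,6]:
  i=0: ✗ (none in [1,1])
  i=1: ✗ (none in [2,2])
  i=2: ✗ (none in [3,3])
  i=3: ✓ (witness j=4)
  i=4: ✓ (witness j=5)
  i=5: ✗ (none in [6,6])
  i=6: ✓ (witness j=7)
Positions where it holds: {3, 4, 6} → 3.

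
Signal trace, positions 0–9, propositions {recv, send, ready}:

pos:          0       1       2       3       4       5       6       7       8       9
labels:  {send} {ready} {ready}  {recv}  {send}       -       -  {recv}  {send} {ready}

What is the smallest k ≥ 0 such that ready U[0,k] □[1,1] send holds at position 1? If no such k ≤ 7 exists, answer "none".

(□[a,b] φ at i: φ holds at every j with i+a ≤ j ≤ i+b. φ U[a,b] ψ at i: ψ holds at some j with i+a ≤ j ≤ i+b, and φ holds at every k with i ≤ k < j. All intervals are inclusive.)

2

Need earliest j ≥ 1 with □[1,1] send, and ready at every k in [1,j-1].
  j=1: rhs fails.
  j=2: rhs fails.
  j=3: rhs holds; lhs holds on [1,2]. k = 2.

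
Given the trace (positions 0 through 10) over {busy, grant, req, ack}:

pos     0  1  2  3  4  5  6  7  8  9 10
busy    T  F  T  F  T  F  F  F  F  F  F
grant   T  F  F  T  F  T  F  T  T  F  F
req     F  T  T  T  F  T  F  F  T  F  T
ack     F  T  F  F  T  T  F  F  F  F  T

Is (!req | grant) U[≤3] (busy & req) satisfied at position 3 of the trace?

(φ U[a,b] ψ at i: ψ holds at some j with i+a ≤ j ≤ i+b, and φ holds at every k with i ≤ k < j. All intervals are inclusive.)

False

Need some j in [3,6] with (busy & req), and (!req | grant) at every k in [3,j-1].
  j=3: (busy & req) false.
  j=4: (busy & req) false.
  j=5: (busy & req) false.
  j=6: (busy & req) false.
No j in the window works → until fails.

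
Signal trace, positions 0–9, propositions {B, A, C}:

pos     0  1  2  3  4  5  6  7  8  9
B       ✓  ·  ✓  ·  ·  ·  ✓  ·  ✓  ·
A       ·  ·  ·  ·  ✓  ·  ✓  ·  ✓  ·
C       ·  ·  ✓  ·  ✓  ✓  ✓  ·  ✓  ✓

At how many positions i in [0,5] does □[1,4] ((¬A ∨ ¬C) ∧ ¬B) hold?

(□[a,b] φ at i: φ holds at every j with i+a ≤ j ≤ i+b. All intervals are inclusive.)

Evaluate at each i in [0,5]:
  i=0: ✗ (fails at j=2)
  i=1: ✗ (fails at j=2)
  i=2: ✗ (fails at j=4)
  i=3: ✗ (fails at j=4)
  i=4: ✗ (fails at j=6)
  i=5: ✗ (fails at j=6)
Positions where it holds: {} → 0.

0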